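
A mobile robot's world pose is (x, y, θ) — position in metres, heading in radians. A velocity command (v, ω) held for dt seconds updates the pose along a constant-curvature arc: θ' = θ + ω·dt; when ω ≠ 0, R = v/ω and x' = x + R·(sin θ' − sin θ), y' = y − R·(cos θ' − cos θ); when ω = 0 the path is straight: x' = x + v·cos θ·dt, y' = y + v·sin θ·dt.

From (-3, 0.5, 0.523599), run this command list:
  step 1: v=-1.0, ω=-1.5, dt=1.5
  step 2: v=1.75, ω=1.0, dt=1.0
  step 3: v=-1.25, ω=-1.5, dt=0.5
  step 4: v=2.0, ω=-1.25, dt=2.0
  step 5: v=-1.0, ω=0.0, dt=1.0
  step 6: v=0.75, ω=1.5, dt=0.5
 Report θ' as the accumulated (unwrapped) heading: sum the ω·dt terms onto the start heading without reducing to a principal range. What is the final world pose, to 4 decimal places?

(-6.1372, -1.6579, -3.2264)

step 1: θ'=-1.7264 (R=0.6667) → pose (-3.9919, 1.1807, -1.7264)
step 2: θ'=-0.7264 (R=1.7500) → pose (-3.4254, -0.3988, -0.7264)
step 3: θ'=-1.4764 (R=0.8333) → pose (-3.7015, 0.1456, -1.4764)
step 4: θ'=-3.9764 (R=-1.6000) → pose (-6.4803, -1.0793, -3.9764)
step 5: θ'=-3.9764 (straight) → pose (-5.8090, -1.8204, -3.9764)
step 6: θ'=-3.2264 (R=0.5000) → pose (-6.1372, -1.6579, -3.2264)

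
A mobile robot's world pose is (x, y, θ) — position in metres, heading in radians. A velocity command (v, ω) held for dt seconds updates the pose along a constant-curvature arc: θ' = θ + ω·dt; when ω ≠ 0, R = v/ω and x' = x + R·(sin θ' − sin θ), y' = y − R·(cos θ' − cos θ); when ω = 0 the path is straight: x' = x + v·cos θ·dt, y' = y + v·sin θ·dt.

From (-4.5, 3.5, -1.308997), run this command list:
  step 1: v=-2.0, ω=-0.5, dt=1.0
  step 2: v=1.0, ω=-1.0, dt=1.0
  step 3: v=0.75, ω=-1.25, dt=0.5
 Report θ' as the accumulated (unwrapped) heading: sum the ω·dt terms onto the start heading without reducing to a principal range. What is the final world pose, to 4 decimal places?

(-5.5375, 4.7624, -3.4340)

step 1: θ'=-1.8090 (R=4.0000) → pose (-4.5234, 5.4791, -1.8090)
step 2: θ'=-2.8090 (R=-1.0000) → pose (-5.1686, 4.7699, -2.8090)
step 3: θ'=-3.4340 (R=-0.6000) → pose (-5.5375, 4.7624, -3.4340)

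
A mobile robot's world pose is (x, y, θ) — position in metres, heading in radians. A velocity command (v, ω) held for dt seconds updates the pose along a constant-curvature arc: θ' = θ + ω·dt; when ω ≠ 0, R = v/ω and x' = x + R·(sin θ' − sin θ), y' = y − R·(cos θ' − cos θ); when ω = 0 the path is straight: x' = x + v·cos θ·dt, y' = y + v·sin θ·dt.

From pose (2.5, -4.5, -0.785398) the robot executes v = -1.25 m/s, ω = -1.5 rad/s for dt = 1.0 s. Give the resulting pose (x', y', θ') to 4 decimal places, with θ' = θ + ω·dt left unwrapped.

(2.4598, -3.3646, -2.2854)

θ' = -0.7854 + -1.5·1.0 = -2.2854
R = v/ω = -1.25/-1.5 = 0.8333
x' = 2.5 + 0.8333·(sin -2.2854 − sin -0.7854) = 2.4598
y' = -4.5 − 0.8333·(cos -2.2854 − cos -0.7854) = -3.3646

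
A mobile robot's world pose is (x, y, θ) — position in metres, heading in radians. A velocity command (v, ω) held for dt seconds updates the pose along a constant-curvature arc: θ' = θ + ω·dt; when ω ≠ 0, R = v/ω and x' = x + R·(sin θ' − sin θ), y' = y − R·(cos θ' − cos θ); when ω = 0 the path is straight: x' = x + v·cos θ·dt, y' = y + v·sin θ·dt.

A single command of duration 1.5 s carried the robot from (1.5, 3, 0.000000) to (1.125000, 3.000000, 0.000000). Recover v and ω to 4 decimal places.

Δθ = 0.000000 − 0.000000 = 0.000000
ω = Δθ/dt = 0.000000/1.5 = 0.0000
ω = 0 → v = (Δx·cos θ + Δy·sin θ)/dt = -0.2500

v = -0.2500, ω = 0.0000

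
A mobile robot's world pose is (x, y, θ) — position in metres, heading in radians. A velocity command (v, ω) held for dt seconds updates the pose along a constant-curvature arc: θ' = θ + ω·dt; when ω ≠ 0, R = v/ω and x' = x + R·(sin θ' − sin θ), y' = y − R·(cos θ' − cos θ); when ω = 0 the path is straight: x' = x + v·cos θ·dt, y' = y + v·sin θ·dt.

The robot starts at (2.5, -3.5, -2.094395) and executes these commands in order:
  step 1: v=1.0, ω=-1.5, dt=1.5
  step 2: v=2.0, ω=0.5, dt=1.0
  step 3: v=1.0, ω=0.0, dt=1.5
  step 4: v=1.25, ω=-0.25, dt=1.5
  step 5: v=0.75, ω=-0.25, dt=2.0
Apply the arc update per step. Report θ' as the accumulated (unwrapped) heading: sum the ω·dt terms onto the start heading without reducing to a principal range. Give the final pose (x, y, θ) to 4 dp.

step 1: θ'=-4.3444 (R=-0.6667) → pose (1.3006, -3.4065, -4.3444)
step 2: θ'=-3.8444 (R=4.0000) → pose (0.1538, -1.7933, -3.8444)
step 3: θ'=-3.8444 (straight) → pose (-0.9907, -0.8238, -3.8444)
step 4: θ'=-4.2194 (R=-5.0000) → pose (-2.1635, 0.6250, -4.2194)
step 5: θ'=-4.7194 (R=-3.0000) → pose (-2.5207, 2.0659, -4.7194)

(-2.5207, 2.0659, -4.7194)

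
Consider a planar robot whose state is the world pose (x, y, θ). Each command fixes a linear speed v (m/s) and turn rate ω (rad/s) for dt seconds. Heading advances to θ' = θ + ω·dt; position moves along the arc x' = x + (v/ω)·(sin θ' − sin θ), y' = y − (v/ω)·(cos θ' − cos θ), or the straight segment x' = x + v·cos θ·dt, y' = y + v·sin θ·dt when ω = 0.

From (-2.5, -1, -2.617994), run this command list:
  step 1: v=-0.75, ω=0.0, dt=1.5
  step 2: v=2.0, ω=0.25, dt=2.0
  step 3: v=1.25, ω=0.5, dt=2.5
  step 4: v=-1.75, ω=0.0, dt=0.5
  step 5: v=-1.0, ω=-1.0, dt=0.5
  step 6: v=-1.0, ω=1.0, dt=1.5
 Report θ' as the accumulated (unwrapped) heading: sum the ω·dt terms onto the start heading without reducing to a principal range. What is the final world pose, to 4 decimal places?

step 1: θ'=-2.6180 (straight) → pose (-1.5257, -0.4375, -2.6180)
step 2: θ'=-2.1180 (R=8.0000) → pose (-4.3576, -3.2033, -2.1180)
step 3: θ'=-0.8680 (R=2.5000) → pose (-4.1302, -6.1200, -0.8680)
step 4: θ'=-0.8680 (straight) → pose (-4.6958, -5.4523, -0.8680)
step 5: θ'=-1.3680 (R=1.0000) → pose (-4.9123, -5.0074, -1.3680)
step 6: θ'=0.1320 (R=-1.0000) → pose (-6.0234, -4.2175, 0.1320)

(-6.0234, -4.2175, 0.1320)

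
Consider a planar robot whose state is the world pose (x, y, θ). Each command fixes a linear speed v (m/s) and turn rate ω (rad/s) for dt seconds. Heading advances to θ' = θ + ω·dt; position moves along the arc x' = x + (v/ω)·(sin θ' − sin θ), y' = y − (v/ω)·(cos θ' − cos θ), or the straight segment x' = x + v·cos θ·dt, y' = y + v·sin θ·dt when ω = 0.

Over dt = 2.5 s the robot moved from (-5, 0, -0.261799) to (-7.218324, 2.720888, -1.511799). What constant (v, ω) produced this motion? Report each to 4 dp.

Δθ = -1.511799 − -0.261799 = -1.250000
ω = Δθ/dt = -1.250000/2.5 = -0.5000
R = −Δy/(cos θ' − cos θ) = 3.0000
v = R·ω = 3.0000·-0.5000 = -1.5000

v = -1.5000, ω = -0.5000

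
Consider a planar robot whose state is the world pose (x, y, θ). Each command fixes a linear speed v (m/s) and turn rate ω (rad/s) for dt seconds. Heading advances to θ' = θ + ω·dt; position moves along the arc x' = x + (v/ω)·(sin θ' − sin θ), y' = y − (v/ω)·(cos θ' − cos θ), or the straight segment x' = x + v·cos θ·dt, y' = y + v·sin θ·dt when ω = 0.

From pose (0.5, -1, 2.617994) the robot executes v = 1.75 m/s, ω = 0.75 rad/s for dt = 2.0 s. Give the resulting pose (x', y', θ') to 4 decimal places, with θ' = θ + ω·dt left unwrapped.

θ' = 2.6180 + 0.75·2.0 = 4.1180
R = v/ω = 1.75/0.75 = 2.3333
x' = 0.5 + 2.3333·(sin 4.1180 − sin 2.6180) = -2.5998
y' = -1 − 2.3333·(cos 4.1180 − cos 2.6180) = -1.7140

(-2.5998, -1.7140, 4.1180)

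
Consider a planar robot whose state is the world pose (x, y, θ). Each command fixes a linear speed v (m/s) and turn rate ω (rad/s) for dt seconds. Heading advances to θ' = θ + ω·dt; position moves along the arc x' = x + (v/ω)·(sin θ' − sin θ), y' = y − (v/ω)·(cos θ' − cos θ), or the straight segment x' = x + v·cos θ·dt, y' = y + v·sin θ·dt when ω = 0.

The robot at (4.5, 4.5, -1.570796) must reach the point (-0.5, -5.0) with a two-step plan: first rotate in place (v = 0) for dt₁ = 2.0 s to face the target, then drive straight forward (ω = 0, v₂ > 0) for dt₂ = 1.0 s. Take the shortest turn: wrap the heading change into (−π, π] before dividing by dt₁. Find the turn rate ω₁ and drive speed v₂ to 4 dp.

ω₁ = -0.2422, v₂ = 10.7355

heading to target = atan2(-5−4.5, -0.5−4.5) = -2.0553
Δθ = wrap(-2.0553 − -1.5708) = -0.4845; ω₁ = Δθ/dt₁ = -0.2422
distance = √((-0.5−4.5)² + (-5−4.5)²) = 10.7355; v₂ = distance/dt₂ = 10.7355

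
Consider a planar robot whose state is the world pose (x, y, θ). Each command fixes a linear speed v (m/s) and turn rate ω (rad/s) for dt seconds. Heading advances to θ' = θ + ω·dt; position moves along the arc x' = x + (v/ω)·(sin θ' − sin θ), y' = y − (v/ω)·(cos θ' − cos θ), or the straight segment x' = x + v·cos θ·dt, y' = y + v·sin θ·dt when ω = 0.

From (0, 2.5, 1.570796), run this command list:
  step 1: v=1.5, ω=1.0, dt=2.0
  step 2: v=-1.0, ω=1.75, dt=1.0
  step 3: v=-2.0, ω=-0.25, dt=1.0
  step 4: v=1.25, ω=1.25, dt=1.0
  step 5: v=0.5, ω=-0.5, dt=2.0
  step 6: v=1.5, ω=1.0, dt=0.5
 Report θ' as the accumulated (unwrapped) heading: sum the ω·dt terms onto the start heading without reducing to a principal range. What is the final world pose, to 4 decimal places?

step 1: θ'=3.5708 (R=1.5000) → pose (-2.1242, 3.8639, 3.5708)
step 2: θ'=5.3208 (R=-0.5714) → pose (-1.8931, 4.7102, 5.3208)
step 3: θ'=5.0708 (R=8.0000) → pose (-2.8203, 6.4764, 5.0708)
step 4: θ'=6.3208 (R=1.0000) → pose (-1.8462, 5.8279, 6.3208)
step 5: θ'=5.3208 (R=-1.0000) → pose (-0.9881, 5.4001, 5.3208)
step 6: θ'=5.8208 (R=1.5000) → pose (-0.4264, 4.9150, 5.8208)

(-0.4264, 4.9150, 5.8208)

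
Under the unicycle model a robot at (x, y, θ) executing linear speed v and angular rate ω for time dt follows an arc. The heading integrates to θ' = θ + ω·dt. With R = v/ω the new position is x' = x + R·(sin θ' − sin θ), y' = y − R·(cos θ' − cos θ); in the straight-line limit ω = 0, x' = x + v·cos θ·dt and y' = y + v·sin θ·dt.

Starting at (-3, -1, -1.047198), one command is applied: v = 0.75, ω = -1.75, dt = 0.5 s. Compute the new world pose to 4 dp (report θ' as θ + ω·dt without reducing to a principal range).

(-2.9688, -1.3618, -1.9222)

θ' = -1.0472 + -1.75·0.5 = -1.9222
R = v/ω = 0.75/-1.75 = -0.4286
x' = -3 + -0.4286·(sin -1.9222 − sin -1.0472) = -2.9688
y' = -1 − -0.4286·(cos -1.9222 − cos -1.0472) = -1.3618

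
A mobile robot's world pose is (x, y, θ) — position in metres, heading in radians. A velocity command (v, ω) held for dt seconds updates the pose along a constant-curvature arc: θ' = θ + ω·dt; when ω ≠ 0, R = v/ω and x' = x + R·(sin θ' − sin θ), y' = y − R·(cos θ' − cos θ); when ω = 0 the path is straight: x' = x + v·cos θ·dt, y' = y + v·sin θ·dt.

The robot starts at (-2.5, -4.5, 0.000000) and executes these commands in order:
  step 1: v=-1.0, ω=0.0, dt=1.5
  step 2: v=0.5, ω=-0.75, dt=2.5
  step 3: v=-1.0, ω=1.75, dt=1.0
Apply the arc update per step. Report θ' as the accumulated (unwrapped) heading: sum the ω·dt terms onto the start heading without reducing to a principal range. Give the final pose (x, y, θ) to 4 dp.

step 1: θ'=0.0000 (straight) → pose (-4.0000, -4.5000, 0.0000)
step 2: θ'=-1.8750 (R=-0.6667) → pose (-3.3639, -5.3664, -1.8750)
step 3: θ'=-0.1250 (R=-0.5714) → pose (-3.8379, -4.6282, -0.1250)

(-3.8379, -4.6282, -0.1250)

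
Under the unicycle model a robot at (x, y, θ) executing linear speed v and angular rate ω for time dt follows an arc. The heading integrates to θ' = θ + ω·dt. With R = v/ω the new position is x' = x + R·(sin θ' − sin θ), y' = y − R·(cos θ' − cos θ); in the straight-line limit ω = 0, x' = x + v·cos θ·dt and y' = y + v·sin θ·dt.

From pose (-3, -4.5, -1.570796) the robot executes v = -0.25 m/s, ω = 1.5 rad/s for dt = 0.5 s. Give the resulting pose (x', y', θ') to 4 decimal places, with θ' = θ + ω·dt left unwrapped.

(-3.0447, -4.3864, -0.8208)

θ' = -1.5708 + 1.5·0.5 = -0.8208
R = v/ω = -0.25/1.5 = -0.1667
x' = -3 + -0.1667·(sin -0.8208 − sin -1.5708) = -3.0447
y' = -4.5 − -0.1667·(cos -0.8208 − cos -1.5708) = -4.3864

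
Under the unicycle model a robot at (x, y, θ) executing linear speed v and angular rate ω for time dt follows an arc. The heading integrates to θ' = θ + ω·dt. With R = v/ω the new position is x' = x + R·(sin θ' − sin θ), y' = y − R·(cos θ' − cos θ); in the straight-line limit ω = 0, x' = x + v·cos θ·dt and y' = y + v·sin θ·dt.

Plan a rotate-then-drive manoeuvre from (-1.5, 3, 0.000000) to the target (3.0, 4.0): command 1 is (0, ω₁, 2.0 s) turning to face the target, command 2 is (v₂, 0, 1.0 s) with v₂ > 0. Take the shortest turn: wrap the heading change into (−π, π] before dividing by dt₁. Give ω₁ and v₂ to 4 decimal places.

ω₁ = 0.1093, v₂ = 4.6098

heading to target = atan2(4−3, 3−-1.5) = 0.2187
Δθ = wrap(0.2187 − 0.0000) = 0.2187; ω₁ = Δθ/dt₁ = 0.1093
distance = √((3−-1.5)² + (4−3)²) = 4.6098; v₂ = distance/dt₂ = 4.6098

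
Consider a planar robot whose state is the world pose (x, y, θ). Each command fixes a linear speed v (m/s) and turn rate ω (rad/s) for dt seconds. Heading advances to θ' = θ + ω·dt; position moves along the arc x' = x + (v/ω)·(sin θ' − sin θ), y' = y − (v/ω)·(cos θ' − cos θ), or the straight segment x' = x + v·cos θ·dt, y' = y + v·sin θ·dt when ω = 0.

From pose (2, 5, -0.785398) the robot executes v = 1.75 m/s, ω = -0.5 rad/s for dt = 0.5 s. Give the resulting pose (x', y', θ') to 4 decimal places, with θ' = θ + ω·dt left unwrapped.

θ' = -0.7854 + -0.5·0.5 = -1.0354
R = v/ω = 1.75/-0.5 = -3.5000
x' = 2 + -3.5000·(sin -1.0354 − sin -0.7854) = 2.5354
y' = 5 − -3.5000·(cos -1.0354 − cos -0.7854) = 4.3108

(2.5354, 4.3108, -1.0354)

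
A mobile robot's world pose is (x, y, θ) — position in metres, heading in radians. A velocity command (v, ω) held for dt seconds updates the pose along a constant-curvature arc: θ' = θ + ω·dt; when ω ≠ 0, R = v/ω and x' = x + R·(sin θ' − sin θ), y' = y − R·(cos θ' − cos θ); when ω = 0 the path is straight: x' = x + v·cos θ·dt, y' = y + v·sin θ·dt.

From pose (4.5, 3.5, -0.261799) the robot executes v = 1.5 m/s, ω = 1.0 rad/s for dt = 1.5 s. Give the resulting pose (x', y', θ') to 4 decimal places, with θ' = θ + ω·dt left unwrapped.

(6.3060, 4.4591, 1.2382)

θ' = -0.2618 + 1.0·1.5 = 1.2382
R = v/ω = 1.5/1.0 = 1.5000
x' = 4.5 + 1.5000·(sin 1.2382 − sin -0.2618) = 6.3060
y' = 3.5 − 1.5000·(cos 1.2382 − cos -0.2618) = 4.4591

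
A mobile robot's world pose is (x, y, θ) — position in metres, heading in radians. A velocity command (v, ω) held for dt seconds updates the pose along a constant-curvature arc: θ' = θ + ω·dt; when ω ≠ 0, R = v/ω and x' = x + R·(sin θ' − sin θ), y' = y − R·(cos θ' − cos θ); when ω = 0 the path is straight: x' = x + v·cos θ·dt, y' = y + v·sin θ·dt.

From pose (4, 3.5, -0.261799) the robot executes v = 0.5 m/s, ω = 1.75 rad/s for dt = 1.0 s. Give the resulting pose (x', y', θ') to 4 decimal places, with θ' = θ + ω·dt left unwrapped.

θ' = -0.2618 + 1.75·1.0 = 1.4882
R = v/ω = 0.5/1.75 = 0.2857
x' = 4 + 0.2857·(sin 1.4882 − sin -0.2618) = 4.3587
y' = 3.5 − 0.2857·(cos 1.4882 − cos -0.2618) = 3.7524

(4.3587, 3.7524, 1.4882)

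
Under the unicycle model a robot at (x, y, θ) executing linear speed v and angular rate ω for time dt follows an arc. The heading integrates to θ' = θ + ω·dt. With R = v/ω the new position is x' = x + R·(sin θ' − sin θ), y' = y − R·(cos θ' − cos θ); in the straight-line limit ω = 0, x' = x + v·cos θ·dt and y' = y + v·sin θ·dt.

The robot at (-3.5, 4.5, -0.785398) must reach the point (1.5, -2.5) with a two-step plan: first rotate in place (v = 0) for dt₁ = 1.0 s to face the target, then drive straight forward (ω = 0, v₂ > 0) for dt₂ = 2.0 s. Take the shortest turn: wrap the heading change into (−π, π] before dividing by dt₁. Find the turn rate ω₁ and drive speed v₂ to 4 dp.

heading to target = atan2(-2.5−4.5, 1.5−-3.5) = -0.9505
Δθ = wrap(-0.9505 − -0.7854) = -0.1651; ω₁ = Δθ/dt₁ = -0.1651
distance = √((1.5−-3.5)² + (-2.5−4.5)²) = 8.6023; v₂ = distance/dt₂ = 4.3012

ω₁ = -0.1651, v₂ = 4.3012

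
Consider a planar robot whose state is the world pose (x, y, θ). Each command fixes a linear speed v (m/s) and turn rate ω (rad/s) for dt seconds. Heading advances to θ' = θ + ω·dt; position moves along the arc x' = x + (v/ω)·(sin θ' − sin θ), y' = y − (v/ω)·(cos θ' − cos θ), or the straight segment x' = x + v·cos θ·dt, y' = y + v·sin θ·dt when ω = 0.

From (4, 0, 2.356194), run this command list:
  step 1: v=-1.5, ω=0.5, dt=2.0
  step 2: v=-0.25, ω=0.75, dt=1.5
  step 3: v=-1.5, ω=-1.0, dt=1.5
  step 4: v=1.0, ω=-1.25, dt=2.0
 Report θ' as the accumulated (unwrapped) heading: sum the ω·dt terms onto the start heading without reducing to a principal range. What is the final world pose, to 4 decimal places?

(8.4708, 2.0754, 0.4812)

step 1: θ'=3.3562 (R=-3.0000) → pose (6.7602, -0.8099, 3.3562)
step 2: θ'=4.4812 (R=-0.3333) → pose (7.0137, -0.5606, 4.4812)
step 3: θ'=2.9812 (R=1.5000) → pose (8.7133, 0.5765, 2.9812)
step 4: θ'=0.4812 (R=-0.8000) → pose (8.4708, 2.0754, 0.4812)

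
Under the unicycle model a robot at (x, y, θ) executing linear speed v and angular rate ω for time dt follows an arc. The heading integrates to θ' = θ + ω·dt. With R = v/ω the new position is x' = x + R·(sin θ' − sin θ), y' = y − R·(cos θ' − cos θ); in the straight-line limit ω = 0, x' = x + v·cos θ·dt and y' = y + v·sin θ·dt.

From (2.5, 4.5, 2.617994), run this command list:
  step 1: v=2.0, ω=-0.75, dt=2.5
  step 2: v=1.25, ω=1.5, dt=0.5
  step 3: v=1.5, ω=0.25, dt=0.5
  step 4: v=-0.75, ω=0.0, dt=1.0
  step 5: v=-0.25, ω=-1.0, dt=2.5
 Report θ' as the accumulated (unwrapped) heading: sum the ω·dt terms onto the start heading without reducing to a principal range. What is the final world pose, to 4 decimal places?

step 1: θ'=0.7430 (R=-2.6667) → pose (2.0293, 8.7733, 0.7430)
step 2: θ'=1.4930 (R=0.8333) → pose (2.2964, 9.3222, 1.4930)
step 3: θ'=1.6180 (R=6.0000) → pose (2.3079, 10.0716, 1.6180)
step 4: θ'=1.6180 (straight) → pose (2.3433, 9.3225, 1.6180)
step 5: θ'=-0.8820 (R=0.2500) → pose (1.9005, 9.1518, -0.8820)

(1.9005, 9.1518, -0.8820)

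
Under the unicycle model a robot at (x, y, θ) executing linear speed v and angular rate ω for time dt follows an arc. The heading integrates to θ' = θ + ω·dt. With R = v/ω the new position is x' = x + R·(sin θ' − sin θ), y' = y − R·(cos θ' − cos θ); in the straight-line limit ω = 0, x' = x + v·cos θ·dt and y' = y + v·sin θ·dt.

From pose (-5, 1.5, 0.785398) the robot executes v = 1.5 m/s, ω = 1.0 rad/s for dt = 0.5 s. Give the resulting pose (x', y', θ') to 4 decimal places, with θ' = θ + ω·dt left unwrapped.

(-4.6213, 2.1384, 1.2854)

θ' = 0.7854 + 1.0·0.5 = 1.2854
R = v/ω = 1.5/1.0 = 1.5000
x' = -5 + 1.5000·(sin 1.2854 − sin 0.7854) = -4.6213
y' = 1.5 − 1.5000·(cos 1.2854 − cos 0.7854) = 2.1384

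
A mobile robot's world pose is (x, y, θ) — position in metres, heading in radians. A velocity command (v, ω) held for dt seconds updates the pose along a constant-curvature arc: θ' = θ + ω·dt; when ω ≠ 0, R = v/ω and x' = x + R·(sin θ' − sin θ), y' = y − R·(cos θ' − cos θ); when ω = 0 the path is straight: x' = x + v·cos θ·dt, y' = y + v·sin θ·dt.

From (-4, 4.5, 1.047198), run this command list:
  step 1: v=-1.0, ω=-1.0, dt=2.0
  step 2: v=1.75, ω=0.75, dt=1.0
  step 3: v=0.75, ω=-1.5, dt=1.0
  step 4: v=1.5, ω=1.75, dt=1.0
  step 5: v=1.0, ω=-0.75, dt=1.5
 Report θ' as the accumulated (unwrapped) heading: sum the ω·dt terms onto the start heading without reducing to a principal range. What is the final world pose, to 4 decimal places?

step 1: θ'=-0.9528 (R=1.0000) → pose (-5.6811, 4.4206, -0.9528)
step 2: θ'=-0.2028 (R=2.3333) → pose (-4.2493, 3.4870, -0.2028)
step 3: θ'=-1.7028 (R=-0.5000) → pose (-3.8543, 2.9315, -1.7028)
step 4: θ'=0.0472 (R=0.8571) → pose (-2.9642, 1.9624, 0.0472)
step 5: θ'=-1.0778 (R=-1.3333) → pose (-1.7267, 1.2616, -1.0778)

(-1.7267, 1.2616, -1.0778)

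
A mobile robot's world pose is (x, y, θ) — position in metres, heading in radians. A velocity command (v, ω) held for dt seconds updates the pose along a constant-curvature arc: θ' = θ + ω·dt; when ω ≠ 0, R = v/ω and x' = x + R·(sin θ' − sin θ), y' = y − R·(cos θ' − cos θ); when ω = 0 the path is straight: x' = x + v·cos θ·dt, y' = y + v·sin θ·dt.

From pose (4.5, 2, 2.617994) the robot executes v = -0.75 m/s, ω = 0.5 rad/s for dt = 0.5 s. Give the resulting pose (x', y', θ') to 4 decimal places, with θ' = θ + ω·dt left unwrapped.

(4.8447, 1.8548, 2.8680)

θ' = 2.6180 + 0.5·0.5 = 2.8680
R = v/ω = -0.75/0.5 = -1.5000
x' = 4.5 + -1.5000·(sin 2.8680 − sin 2.6180) = 4.8447
y' = 2 − -1.5000·(cos 2.8680 − cos 2.6180) = 1.8548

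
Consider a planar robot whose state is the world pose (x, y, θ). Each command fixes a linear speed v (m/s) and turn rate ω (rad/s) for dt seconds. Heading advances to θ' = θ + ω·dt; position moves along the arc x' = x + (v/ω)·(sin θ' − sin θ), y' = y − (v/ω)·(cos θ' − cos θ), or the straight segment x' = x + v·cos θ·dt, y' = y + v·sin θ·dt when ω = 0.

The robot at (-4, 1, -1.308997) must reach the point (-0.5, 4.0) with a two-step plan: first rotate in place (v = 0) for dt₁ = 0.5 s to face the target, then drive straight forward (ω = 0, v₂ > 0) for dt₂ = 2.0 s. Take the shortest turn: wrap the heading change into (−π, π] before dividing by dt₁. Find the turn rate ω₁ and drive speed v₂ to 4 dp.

heading to target = atan2(4−1, -0.5−-4) = 0.7086
Δθ = wrap(0.7086 − -1.3090) = 2.0176; ω₁ = Δθ/dt₁ = 4.0352
distance = √((-0.5−-4)² + (4−1)²) = 4.6098; v₂ = distance/dt₂ = 2.3049

ω₁ = 4.0352, v₂ = 2.3049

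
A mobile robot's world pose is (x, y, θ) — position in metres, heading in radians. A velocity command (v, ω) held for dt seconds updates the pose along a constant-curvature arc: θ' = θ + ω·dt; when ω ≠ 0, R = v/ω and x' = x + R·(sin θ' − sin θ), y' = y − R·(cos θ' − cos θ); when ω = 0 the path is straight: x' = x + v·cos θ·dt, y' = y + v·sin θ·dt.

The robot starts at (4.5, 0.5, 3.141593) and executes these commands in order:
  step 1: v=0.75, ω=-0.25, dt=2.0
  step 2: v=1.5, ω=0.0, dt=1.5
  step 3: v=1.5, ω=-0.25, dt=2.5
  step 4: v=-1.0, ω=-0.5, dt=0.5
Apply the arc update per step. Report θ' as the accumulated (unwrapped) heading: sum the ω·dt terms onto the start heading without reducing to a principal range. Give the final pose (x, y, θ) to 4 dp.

(-1.2926, 4.1511, 1.7666)

step 1: θ'=2.6416 (R=-3.0000) → pose (3.0617, 0.8673, 2.6416)
step 2: θ'=2.6416 (straight) → pose (1.0872, 1.9460, 2.6416)
step 3: θ'=2.0166 (R=-6.0000) → pose (-1.4499, 4.6244, 2.0166)
step 4: θ'=1.7666 (R=2.0000) → pose (-1.2926, 4.1511, 1.7666)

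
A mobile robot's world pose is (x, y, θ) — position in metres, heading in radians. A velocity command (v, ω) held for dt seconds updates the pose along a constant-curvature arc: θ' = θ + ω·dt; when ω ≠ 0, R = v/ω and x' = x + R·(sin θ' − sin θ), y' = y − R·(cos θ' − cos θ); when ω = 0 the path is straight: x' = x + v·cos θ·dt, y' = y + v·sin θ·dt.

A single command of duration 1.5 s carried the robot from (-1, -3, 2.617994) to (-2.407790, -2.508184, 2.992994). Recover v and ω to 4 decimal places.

v = 1.0000, ω = 0.2500

Δθ = 2.992994 − 2.617994 = 0.375000
ω = Δθ/dt = 0.375000/1.5 = 0.2500
R = Δx/(sin θ' − sin θ) = 4.0000
v = R·ω = 4.0000·0.2500 = 1.0000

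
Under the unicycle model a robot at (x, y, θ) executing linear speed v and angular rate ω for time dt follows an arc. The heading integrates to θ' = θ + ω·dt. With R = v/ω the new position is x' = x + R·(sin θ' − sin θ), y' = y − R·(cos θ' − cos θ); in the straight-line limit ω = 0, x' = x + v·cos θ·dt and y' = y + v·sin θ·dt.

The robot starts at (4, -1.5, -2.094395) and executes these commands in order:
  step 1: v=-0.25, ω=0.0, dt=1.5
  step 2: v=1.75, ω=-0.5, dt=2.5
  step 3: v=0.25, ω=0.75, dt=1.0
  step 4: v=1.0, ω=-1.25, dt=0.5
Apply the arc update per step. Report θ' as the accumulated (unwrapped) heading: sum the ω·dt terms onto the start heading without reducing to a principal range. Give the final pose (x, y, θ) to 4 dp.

step 1: θ'=-2.0944 (straight) → pose (4.1875, -1.1752, -2.0944)
step 2: θ'=-3.3444 (R=-3.5000) → pose (0.4515, -2.8535, -3.3444)
step 3: θ'=-2.5944 (R=0.3333) → pose (0.2109, -2.8954, -2.5944)
step 4: θ'=-3.2194 (R=-0.8000) → pose (-0.2675, -3.0097, -3.2194)

(-0.2675, -3.0097, -3.2194)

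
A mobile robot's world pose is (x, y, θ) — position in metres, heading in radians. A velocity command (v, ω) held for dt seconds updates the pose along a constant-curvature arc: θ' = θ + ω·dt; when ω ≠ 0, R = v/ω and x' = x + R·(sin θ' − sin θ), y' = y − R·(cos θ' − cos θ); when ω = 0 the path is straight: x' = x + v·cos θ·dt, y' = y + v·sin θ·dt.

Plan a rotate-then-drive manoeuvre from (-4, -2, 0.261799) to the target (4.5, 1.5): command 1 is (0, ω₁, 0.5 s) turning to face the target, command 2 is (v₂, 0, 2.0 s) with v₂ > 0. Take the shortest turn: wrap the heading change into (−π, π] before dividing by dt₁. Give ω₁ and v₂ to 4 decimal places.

ω₁ = 0.2576, v₂ = 4.5962

heading to target = atan2(1.5−-2, 4.5−-4) = 0.3906
Δθ = wrap(0.3906 − 0.2618) = 0.1288; ω₁ = Δθ/dt₁ = 0.2576
distance = √((4.5−-4)² + (1.5−-2)²) = 9.1924; v₂ = distance/dt₂ = 4.5962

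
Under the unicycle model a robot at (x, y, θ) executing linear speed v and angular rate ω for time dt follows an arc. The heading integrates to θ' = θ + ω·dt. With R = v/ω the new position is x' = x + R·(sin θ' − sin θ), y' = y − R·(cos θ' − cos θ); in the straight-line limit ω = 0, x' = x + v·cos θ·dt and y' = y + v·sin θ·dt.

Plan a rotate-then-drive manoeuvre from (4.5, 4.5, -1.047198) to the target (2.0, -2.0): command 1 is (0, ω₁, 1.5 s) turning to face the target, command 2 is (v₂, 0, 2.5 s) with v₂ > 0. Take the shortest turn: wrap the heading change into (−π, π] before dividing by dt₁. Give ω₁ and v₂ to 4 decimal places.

heading to target = atan2(-2−4.5, 2−4.5) = -1.9380
Δθ = wrap(-1.9380 − -1.0472) = -0.8908; ω₁ = Δθ/dt₁ = -0.5938
distance = √((2−4.5)² + (-2−4.5)²) = 6.9642; v₂ = distance/dt₂ = 2.7857

ω₁ = -0.5938, v₂ = 2.7857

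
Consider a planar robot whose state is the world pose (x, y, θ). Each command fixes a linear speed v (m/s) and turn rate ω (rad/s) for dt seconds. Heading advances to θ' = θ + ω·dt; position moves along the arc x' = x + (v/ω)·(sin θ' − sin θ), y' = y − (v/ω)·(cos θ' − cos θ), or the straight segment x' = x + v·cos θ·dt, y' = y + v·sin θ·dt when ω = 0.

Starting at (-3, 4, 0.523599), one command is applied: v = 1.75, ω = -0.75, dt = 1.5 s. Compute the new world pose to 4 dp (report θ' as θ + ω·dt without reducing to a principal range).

θ' = 0.5236 + -0.75·1.5 = -0.6014
R = v/ω = 1.75/-0.75 = -2.3333
x' = -3 + -2.3333·(sin -0.6014 − sin 0.5236) = -0.5131
y' = 4 − -2.3333·(cos -0.6014 − cos 0.5236) = 3.9032

(-0.5131, 3.9032, -0.6014)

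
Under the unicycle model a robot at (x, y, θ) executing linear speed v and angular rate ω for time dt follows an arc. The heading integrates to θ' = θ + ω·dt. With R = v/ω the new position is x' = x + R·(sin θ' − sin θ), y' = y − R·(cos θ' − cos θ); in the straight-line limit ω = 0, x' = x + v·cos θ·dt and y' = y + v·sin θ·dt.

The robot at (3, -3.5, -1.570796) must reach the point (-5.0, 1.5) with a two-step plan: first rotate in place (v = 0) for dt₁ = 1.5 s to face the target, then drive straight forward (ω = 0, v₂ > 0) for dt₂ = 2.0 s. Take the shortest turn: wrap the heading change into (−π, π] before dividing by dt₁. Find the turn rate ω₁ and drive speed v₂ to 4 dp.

heading to target = atan2(1.5−-3.5, -5−3) = 2.5830
Δθ = wrap(2.5830 − -1.5708) = -2.1294; ω₁ = Δθ/dt₁ = -1.4196
distance = √((-5−3)² + (1.5−-3.5)²) = 9.4340; v₂ = distance/dt₂ = 4.7170

ω₁ = -1.4196, v₂ = 4.7170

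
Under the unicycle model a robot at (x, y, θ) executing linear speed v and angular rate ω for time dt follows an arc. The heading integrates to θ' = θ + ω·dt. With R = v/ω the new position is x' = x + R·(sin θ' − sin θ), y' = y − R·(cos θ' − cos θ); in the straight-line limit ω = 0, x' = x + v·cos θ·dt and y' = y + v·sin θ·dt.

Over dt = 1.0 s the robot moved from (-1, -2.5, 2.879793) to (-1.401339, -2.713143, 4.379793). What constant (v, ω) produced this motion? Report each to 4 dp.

Δθ = 4.379793 − 2.879793 = 1.500000
ω = Δθ/dt = 1.500000/1.0 = 1.5000
R = Δx/(sin θ' − sin θ) = 0.3333
v = R·ω = 0.3333·1.5000 = 0.5000

v = 0.5000, ω = 1.5000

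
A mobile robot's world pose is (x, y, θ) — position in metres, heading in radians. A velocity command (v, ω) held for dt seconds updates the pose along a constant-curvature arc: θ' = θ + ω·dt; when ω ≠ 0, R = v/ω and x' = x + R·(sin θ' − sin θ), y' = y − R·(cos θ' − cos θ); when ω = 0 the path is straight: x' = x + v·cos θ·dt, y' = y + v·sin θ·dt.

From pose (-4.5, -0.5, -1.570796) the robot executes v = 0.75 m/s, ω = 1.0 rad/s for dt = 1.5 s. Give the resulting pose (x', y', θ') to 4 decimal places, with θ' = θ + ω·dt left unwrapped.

(-3.8031, -1.2481, -0.0708)

θ' = -1.5708 + 1.0·1.5 = -0.0708
R = v/ω = 0.75/1.0 = 0.7500
x' = -4.5 + 0.7500·(sin -0.0708 − sin -1.5708) = -3.8031
y' = -0.5 − 0.7500·(cos -0.0708 − cos -1.5708) = -1.2481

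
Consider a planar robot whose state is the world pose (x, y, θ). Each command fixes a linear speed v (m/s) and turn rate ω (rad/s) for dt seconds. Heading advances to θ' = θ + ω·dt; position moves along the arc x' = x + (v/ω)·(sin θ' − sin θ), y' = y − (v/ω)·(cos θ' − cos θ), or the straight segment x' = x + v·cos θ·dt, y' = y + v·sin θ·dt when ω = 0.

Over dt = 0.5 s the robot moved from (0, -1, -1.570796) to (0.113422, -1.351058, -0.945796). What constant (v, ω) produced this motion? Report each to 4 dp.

v = 0.7500, ω = 1.2500

Δθ = -0.945796 − -1.570796 = 0.625000
ω = Δθ/dt = 0.625000/0.5 = 1.2500
R = −Δy/(cos θ' − cos θ) = 0.6000
v = R·ω = 0.6000·1.2500 = 0.7500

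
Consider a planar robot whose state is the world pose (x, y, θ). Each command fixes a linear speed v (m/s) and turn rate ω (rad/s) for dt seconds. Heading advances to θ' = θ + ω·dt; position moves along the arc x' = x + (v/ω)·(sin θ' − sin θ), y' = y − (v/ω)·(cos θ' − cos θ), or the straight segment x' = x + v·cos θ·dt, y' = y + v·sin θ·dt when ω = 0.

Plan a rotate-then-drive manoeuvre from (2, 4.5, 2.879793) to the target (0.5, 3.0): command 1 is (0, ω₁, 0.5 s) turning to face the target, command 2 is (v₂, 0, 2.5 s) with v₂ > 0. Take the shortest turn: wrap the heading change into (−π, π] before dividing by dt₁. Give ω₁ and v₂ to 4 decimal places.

heading to target = atan2(3−4.5, 0.5−2) = -2.3562
Δθ = wrap(-2.3562 − 2.8798) = 1.0472; ω₁ = Δθ/dt₁ = 2.0944
distance = √((0.5−2)² + (3−4.5)²) = 2.1213; v₂ = distance/dt₂ = 0.8485

ω₁ = 2.0944, v₂ = 0.8485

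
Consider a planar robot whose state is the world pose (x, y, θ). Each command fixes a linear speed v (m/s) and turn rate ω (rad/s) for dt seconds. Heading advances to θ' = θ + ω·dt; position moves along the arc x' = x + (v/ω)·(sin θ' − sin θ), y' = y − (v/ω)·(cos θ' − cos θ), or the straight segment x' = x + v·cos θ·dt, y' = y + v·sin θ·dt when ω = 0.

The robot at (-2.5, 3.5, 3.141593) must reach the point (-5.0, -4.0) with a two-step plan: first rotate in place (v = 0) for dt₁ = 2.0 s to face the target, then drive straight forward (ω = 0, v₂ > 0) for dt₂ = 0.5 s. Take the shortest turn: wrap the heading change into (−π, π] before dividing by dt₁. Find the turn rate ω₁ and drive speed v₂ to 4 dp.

heading to target = atan2(-4−3.5, -5−-2.5) = -1.8925
Δθ = wrap(-1.8925 − 3.1416) = 1.2490; ω₁ = Δθ/dt₁ = 0.6245
distance = √((-5−-2.5)² + (-4−3.5)²) = 7.9057; v₂ = distance/dt₂ = 15.8114

ω₁ = 0.6245, v₂ = 15.8114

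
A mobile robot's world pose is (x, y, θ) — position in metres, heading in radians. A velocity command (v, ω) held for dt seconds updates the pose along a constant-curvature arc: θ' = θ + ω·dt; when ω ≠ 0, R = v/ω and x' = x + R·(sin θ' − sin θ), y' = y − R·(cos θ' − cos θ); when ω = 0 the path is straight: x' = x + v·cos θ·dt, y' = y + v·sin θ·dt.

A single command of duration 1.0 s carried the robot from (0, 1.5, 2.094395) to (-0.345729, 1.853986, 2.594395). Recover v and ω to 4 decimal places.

Δθ = 2.594395 − 2.094395 = 0.500000
ω = Δθ/dt = 0.500000/1.0 = 0.5000
R = −Δy/(cos θ' − cos θ) = 1.0000
v = R·ω = 1.0000·0.5000 = 0.5000

v = 0.5000, ω = 0.5000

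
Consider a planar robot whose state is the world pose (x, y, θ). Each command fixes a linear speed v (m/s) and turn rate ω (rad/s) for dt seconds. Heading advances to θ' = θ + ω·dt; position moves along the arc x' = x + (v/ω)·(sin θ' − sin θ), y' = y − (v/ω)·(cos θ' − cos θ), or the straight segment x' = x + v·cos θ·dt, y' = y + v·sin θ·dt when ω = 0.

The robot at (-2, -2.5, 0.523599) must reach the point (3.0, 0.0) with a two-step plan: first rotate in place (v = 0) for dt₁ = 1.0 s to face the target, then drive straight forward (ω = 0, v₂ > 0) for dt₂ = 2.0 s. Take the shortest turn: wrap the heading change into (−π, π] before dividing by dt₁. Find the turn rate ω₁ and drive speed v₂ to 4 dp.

ω₁ = -0.0600, v₂ = 2.7951

heading to target = atan2(0−-2.5, 3−-2) = 0.4636
Δθ = wrap(0.4636 − 0.5236) = -0.0600; ω₁ = Δθ/dt₁ = -0.0600
distance = √((3−-2)² + (0−-2.5)²) = 5.5902; v₂ = distance/dt₂ = 2.7951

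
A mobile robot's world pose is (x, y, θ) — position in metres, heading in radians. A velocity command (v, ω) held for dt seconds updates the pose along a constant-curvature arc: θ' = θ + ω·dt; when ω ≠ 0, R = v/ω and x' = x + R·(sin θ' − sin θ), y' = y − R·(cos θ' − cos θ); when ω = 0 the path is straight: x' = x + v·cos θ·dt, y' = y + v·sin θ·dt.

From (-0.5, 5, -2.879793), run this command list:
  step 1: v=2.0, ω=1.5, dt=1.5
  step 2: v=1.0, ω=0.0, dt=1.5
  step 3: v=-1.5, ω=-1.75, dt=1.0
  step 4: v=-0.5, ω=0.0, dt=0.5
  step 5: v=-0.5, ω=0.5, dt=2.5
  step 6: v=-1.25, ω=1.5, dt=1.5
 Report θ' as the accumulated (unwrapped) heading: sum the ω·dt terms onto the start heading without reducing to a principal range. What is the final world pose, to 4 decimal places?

step 1: θ'=-0.6298 (R=1.3333) → pose (-0.9402, 2.6346, -0.6298)
step 2: θ'=-0.6298 (straight) → pose (0.2720, 1.7511, -0.6298)
step 3: θ'=-2.3798 (R=0.8571) → pose (0.1852, 3.0640, -2.3798)
step 4: θ'=-2.3798 (straight) → pose (0.3661, 3.2366, -2.3798)
step 5: θ'=-1.1298 (R=-1.0000) → pose (0.5802, 4.3870, -1.1298)
step 6: θ'=1.1202 (R=-0.8333) → pose (-0.9235, 4.3942, 1.1202)

(-0.9235, 4.3942, 1.1202)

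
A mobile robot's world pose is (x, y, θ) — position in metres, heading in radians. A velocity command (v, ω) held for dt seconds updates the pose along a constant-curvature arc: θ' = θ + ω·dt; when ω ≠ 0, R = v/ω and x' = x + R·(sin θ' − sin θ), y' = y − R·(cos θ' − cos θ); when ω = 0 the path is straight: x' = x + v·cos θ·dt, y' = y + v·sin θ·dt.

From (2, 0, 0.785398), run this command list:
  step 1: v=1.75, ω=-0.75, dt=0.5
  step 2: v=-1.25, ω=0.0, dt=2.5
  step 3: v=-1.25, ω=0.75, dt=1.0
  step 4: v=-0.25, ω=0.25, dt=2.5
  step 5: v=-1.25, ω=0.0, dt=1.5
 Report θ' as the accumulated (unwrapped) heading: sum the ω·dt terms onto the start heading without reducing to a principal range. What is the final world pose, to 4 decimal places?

(-0.6706, -4.0644, 1.7854)

step 1: θ'=0.4104 (R=-2.3333) → pose (2.7190, 0.4897, 0.4104)
step 2: θ'=0.4104 (straight) → pose (-0.1465, -0.7571, 0.4104)
step 3: θ'=1.1604 (R=-1.6667) → pose (-1.0098, -1.6204, 1.1604)
step 4: θ'=1.7854 (R=-1.0000) → pose (-1.0699, -2.2324, 1.7854)
step 5: θ'=1.7854 (straight) → pose (-0.6706, -4.0644, 1.7854)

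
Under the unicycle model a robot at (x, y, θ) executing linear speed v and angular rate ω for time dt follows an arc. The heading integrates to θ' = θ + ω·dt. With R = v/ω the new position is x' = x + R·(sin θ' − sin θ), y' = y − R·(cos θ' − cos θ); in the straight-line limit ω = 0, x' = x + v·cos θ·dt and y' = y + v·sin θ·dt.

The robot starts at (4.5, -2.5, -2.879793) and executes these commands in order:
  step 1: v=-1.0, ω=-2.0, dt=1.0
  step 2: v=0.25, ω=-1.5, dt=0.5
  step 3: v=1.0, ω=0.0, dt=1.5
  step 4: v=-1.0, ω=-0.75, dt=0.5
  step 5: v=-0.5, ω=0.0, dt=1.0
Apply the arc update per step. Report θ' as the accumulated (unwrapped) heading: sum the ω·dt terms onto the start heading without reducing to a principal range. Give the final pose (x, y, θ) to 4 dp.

(5.4516, -2.4106, -6.0048)

step 1: θ'=-4.8798 (R=0.5000) → pose (5.1224, -3.0663, -4.8798)
step 2: θ'=-5.6298 (R=-0.1667) → pose (5.1854, -2.9617, -5.6298)
step 3: θ'=-5.6298 (straight) → pose (6.3765, -2.0499, -5.6298)
step 4: θ'=-6.0048 (R=1.3333) → pose (5.9324, -2.2732, -6.0048)
step 5: θ'=-6.0048 (straight) → pose (5.4516, -2.4106, -6.0048)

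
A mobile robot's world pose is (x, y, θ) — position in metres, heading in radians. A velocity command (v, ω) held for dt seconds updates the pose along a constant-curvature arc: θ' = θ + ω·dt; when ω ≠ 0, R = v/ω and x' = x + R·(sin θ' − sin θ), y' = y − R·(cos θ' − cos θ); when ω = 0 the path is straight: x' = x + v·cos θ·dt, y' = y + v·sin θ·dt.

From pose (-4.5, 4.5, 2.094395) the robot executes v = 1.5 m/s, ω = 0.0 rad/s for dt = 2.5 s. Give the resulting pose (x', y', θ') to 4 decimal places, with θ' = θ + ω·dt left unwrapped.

(-6.3750, 7.7476, 2.0944)

θ' = 2.0944 + 0.0·2.5 = 2.0944
ω = 0 → straight: x' = -4.5 + 1.5·cos(2.0944)·2.5 = -6.3750
y' = 4.5 + 1.5·sin(2.0944)·2.5 = 7.7476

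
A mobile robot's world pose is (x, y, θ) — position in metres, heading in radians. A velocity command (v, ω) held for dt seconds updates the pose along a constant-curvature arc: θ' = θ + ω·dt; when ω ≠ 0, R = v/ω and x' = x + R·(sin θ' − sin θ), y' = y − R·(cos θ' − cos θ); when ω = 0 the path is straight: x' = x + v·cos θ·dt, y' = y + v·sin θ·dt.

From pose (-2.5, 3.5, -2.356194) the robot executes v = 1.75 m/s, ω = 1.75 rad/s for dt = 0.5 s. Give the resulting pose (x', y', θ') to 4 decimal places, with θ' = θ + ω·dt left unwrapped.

(-2.7889, 2.7034, -1.4812)

θ' = -2.3562 + 1.75·0.5 = -1.4812
R = v/ω = 1.75/1.75 = 1.0000
x' = -2.5 + 1.0000·(sin -1.4812 − sin -2.3562) = -2.7889
y' = 3.5 − 1.0000·(cos -1.4812 − cos -2.3562) = 2.7034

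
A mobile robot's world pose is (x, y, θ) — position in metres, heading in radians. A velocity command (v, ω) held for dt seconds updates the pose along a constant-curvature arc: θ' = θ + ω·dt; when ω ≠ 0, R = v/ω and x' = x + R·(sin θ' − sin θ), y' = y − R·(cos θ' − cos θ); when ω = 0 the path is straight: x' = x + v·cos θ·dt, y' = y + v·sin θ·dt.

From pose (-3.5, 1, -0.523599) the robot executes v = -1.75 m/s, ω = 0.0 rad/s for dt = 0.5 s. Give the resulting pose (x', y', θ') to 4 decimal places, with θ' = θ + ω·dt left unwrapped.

θ' = -0.5236 + 0.0·0.5 = -0.5236
ω = 0 → straight: x' = -3.5 + -1.75·cos(-0.5236)·0.5 = -4.2578
y' = 1 + -1.75·sin(-0.5236)·0.5 = 1.4375

(-4.2578, 1.4375, -0.5236)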